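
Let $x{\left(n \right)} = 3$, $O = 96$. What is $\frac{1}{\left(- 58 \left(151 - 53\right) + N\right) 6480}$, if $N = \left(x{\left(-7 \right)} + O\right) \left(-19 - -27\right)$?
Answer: $- \frac{1}{31700160} \approx -3.1546 \cdot 10^{-8}$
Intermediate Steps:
$N = 792$ ($N = \left(3 + 96\right) \left(-19 - -27\right) = 99 \left(-19 + 27\right) = 99 \cdot 8 = 792$)
$\frac{1}{\left(- 58 \left(151 - 53\right) + N\right) 6480} = \frac{1}{\left(- 58 \left(151 - 53\right) + 792\right) 6480} = \frac{1}{\left(-58\right) 98 + 792} \cdot \frac{1}{6480} = \frac{1}{-5684 + 792} \cdot \frac{1}{6480} = \frac{1}{-4892} \cdot \frac{1}{6480} = \left(- \frac{1}{4892}\right) \frac{1}{6480} = - \frac{1}{31700160}$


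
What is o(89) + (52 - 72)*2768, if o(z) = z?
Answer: -55271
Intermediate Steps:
o(89) + (52 - 72)*2768 = 89 + (52 - 72)*2768 = 89 - 20*2768 = 89 - 55360 = -55271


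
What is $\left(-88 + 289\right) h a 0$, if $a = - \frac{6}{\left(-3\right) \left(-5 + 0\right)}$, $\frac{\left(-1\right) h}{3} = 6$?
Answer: $0$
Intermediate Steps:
$h = -18$ ($h = \left(-3\right) 6 = -18$)
$a = - \frac{2}{5}$ ($a = - \frac{6}{\left(-3\right) \left(-5\right)} = - \frac{6}{15} = \left(-6\right) \frac{1}{15} = - \frac{2}{5} \approx -0.4$)
$\left(-88 + 289\right) h a 0 = \left(-88 + 289\right) \left(-18\right) \left(- \frac{2}{5}\right) 0 = 201 \cdot \frac{36}{5} \cdot 0 = 201 \cdot 0 = 0$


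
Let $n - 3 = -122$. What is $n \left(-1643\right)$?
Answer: $195517$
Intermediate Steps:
$n = -119$ ($n = 3 - 122 = -119$)
$n \left(-1643\right) = \left(-119\right) \left(-1643\right) = 195517$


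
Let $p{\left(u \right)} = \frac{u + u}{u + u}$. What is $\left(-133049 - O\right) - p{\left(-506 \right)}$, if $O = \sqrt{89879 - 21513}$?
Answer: $-133050 - \sqrt{68366} \approx -1.3331 \cdot 10^{5}$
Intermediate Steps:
$p{\left(u \right)} = 1$ ($p{\left(u \right)} = \frac{2 u}{2 u} = 2 u \frac{1}{2 u} = 1$)
$O = \sqrt{68366} \approx 261.47$
$\left(-133049 - O\right) - p{\left(-506 \right)} = \left(-133049 - \sqrt{68366}\right) - 1 = -133050 - \sqrt{68366}$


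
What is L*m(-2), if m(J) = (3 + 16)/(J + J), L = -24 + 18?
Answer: 57/2 ≈ 28.500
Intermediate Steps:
L = -6
m(J) = 19/(2*J) (m(J) = 19/((2*J)) = 19*(1/(2*J)) = 19/(2*J))
L*m(-2) = -57/(-2) = -57*(-1)/2 = -6*(-19/4) = 57/2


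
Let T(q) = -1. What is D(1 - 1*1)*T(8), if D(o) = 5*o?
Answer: 0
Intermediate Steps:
D(1 - 1*1)*T(8) = (5*(1 - 1*1))*(-1) = (5*(1 - 1))*(-1) = (5*0)*(-1) = 0*(-1) = 0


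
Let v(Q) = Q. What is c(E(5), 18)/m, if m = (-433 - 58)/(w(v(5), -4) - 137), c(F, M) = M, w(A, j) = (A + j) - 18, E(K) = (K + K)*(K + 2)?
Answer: 2772/491 ≈ 5.6456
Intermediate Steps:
E(K) = 2*K*(2 + K) (E(K) = (2*K)*(2 + K) = 2*K*(2 + K))
w(A, j) = -18 + A + j
m = 491/154 (m = (-433 - 58)/((-18 + 5 - 4) - 137) = -491/(-17 - 137) = -491/(-154) = -491*(-1/154) = 491/154 ≈ 3.1883)
c(E(5), 18)/m = 18/(491/154) = 18*(154/491) = 2772/491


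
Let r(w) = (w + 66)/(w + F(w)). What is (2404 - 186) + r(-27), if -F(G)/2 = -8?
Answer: 24359/11 ≈ 2214.5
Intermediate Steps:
F(G) = 16 (F(G) = -2*(-8) = 16)
r(w) = (66 + w)/(16 + w) (r(w) = (w + 66)/(w + 16) = (66 + w)/(16 + w))
(2404 - 186) + r(-27) = (2404 - 186) + (66 - 27)/(16 - 27) = 2218 + 39/(-11) = 2218 - 1/11*39 = 2218 - 39/11 = 24359/11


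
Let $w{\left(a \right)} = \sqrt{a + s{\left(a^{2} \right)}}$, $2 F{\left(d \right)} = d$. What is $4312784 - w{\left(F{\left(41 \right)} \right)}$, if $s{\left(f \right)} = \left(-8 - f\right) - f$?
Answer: $4312784 - 6 i \sqrt{23} \approx 4.3128 \cdot 10^{6} - 28.775 i$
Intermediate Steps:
$F{\left(d \right)} = \frac{d}{2}$
$s{\left(f \right)} = -8 - 2 f$
$w{\left(a \right)} = \sqrt{-8 + a - 2 a^{2}}$ ($w{\left(a \right)} = \sqrt{a - \left(8 + 2 a^{2}\right)} = \sqrt{-8 + a - 2 a^{2}}$)
$4312784 - w{\left(F{\left(41 \right)} \right)} = 4312784 - \sqrt{-8 + \frac{1}{2} \cdot 41 - 2 \left(\frac{1}{2} \cdot 41\right)^{2}} = 4312784 - \sqrt{-8 + \frac{41}{2} - 2 \left(\frac{41}{2}\right)^{2}} = 4312784 - \sqrt{-8 + \frac{41}{2} - \frac{1681}{2}} = 4312784 - \sqrt{-828} = 4312784 - 6 i \sqrt{23}$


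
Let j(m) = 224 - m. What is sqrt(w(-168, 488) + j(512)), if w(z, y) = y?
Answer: 10*sqrt(2) ≈ 14.142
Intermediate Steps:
sqrt(w(-168, 488) + j(512)) = sqrt(488 + (224 - 1*512)) = sqrt(488 + (224 - 512)) = sqrt(488 - 288) = sqrt(200) = 10*sqrt(2)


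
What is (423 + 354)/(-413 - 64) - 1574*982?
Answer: -245761471/159 ≈ -1.5457e+6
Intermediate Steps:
(423 + 354)/(-413 - 64) - 1574*982 = 777/(-477) - 1545668 = 777*(-1/477) - 1545668 = -259/159 - 1545668 = -245761471/159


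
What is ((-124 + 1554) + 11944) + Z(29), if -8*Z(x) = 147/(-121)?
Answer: 12946179/968 ≈ 13374.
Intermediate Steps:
Z(x) = 147/968 (Z(x) = -147/(8*(-121)) = -147*(-1)/(8*121) = -1/8*(-147/121) = 147/968)
((-124 + 1554) + 11944) + Z(29) = ((-124 + 1554) + 11944) + 147/968 = (1430 + 11944) + 147/968 = 13374 + 147/968 = 12946179/968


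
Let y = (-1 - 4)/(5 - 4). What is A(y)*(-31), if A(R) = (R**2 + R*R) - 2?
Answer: -1488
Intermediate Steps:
y = -5 (y = -5/1 = -5*1 = -5)
A(R) = -2 + 2*R**2 (A(R) = (R**2 + R**2) - 2 = 2*R**2 - 2 = -2 + 2*R**2)
A(y)*(-31) = (-2 + 2*(-5)**2)*(-31) = (-2 + 2*25)*(-31) = (-2 + 50)*(-31) = 48*(-31) = -1488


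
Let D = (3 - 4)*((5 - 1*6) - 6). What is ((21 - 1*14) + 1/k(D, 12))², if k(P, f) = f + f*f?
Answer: 1194649/24336 ≈ 49.090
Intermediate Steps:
D = 7 (D = -((5 - 6) - 6) = -(-1 - 6) = -1*(-7) = 7)
k(P, f) = f + f²
((21 - 1*14) + 1/k(D, 12))² = ((21 - 1*14) + 1/(12*(1 + 12)))² = ((21 - 14) + 1/(12*13))² = (7 + 1/156)² = (1093/156)² = 1194649/24336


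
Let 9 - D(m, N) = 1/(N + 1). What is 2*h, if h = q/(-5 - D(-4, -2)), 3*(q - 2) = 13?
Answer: -38/45 ≈ -0.84444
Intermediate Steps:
D(m, N) = 9 - 1/(1 + N) (D(m, N) = 9 - 1/(N + 1) = 9 - 1/(1 + N))
q = 19/3 (q = 2 + (⅓)*13 = 2 + 13/3 = 19/3 ≈ 6.3333)
h = -19/45 (h = 19/(3*(-5 - (8 + 9*(-2))/(1 - 2))) = 19/(3*(-5 - (8 - 18)/(-1))) = 19/(3*(-5 - (-1)*(-10))) = 19/(3*(-5 - 1*10)) = 19/(3*(-5 - 10)) = (19/3)/(-15) = (19/3)*(-1/15) = -19/45 ≈ -0.42222)
2*h = 2*(-19/45) = -38/45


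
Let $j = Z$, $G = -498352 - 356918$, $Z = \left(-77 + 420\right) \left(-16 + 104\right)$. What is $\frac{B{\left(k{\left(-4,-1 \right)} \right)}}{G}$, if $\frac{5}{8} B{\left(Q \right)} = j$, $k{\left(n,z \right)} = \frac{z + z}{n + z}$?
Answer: $- \frac{120736}{2138175} \approx -0.056467$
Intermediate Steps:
$k{\left(n,z \right)} = \frac{2 z}{n + z}$
$Z = 30184$ ($Z = 343 \cdot 88 = 30184$)
$G = -855270$
$j = 30184$
$B{\left(Q \right)} = \frac{241472}{5}$ ($B{\left(Q \right)} = \frac{8}{5} \cdot 30184 = \frac{241472}{5}$)
$\frac{B{\left(k{\left(-4,-1 \right)} \right)}}{G} = \frac{241472}{5 \left(-855270\right)} = \frac{241472}{5} \left(- \frac{1}{855270}\right) = - \frac{120736}{2138175}$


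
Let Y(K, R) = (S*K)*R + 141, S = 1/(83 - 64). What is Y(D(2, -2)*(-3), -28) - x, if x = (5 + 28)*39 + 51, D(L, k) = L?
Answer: -22575/19 ≈ -1188.2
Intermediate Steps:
S = 1/19 ≈ 0.052632
Y(K, R) = 141 + K*R/19 (Y(K, R) = (K/19)*R + 141 = K*R/19 + 141 = 141 + K*R/19)
x = 1338 (x = 33*39 + 51 = 1287 + 51 = 1338)
Y(D(2, -2)*(-3), -28) - x = (141 + (1/19)*(2*(-3))*(-28)) - 1*1338 = (141 + (1/19)*(-6)*(-28)) - 1338 = (141 + 168/19) - 1338 = 2847/19 - 1338 = -22575/19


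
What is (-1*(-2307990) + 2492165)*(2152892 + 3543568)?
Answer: 27343890951300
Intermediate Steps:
(-1*(-2307990) + 2492165)*(2152892 + 3543568) = (2307990 + 2492165)*5696460 = 4800155*5696460 = 27343890951300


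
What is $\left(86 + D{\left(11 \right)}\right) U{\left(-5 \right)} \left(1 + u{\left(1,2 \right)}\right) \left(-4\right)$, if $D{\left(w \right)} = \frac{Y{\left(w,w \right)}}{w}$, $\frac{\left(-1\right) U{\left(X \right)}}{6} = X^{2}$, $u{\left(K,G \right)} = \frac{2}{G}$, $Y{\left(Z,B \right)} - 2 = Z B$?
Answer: $\frac{1282800}{11} \approx 1.1662 \cdot 10^{5}$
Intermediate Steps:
$Y{\left(Z,B \right)} = 2 + B Z$ ($Y{\left(Z,B \right)} = 2 + Z B = 2 + B Z$)
$U{\left(X \right)} = - 6 X^{2}$
$D{\left(w \right)} = \frac{2 + w^{2}}{w}$ ($D{\left(w \right)} = \frac{2 + w w}{w} = \frac{2 + w^{2}}{w}$)
$\left(86 + D{\left(11 \right)}\right) U{\left(-5 \right)} \left(1 + u{\left(1,2 \right)}\right) \left(-4\right) = \left(86 + \left(11 + \frac{2}{11}\right)\right) - 6 \left(-5\right)^{2} \left(1 + \frac{2}{2}\right) \left(-4\right) = \left(86 + \left(11 + 2 \cdot \frac{1}{11}\right)\right) \left(-6\right) 25 \left(1 + 2 \cdot \frac{1}{2}\right) \left(-4\right) = \left(86 + \left(11 + \frac{2}{11}\right)\right) \left(- 150 \left(1 + 1\right) \left(-4\right)\right) = \left(86 + \frac{123}{11}\right) \left(- 150 \cdot 2 \left(-4\right)\right) = \frac{1069 \left(\left(-150\right) \left(-8\right)\right)}{11} = \frac{1069}{11} \cdot 1200 = \frac{1282800}{11}$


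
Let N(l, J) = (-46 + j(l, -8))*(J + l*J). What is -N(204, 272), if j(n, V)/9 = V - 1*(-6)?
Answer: 3568640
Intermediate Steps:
j(n, V) = 54 + 9*V (j(n, V) = 9*(V - 1*(-6)) = 9*(V + 6) = 9*(6 + V) = 54 + 9*V)
N(l, J) = -64*J - 64*J*l (N(l, J) = (-46 + (54 + 9*(-8)))*(J + l*J) = (-46 + (54 - 72))*(J + J*l) = (-46 - 18)*(J + J*l) = -64*(J + J*l) = -64*J - 64*J*l)
-N(204, 272) = -(-64)*272*(1 + 204) = -(-64)*272*205 = -1*(-3568640) = 3568640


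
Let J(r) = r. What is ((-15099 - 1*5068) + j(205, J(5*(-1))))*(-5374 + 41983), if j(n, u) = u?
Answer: -738476748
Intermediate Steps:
((-15099 - 1*5068) + j(205, J(5*(-1))))*(-5374 + 41983) = ((-15099 - 1*5068) + 5*(-1))*(-5374 + 41983) = ((-15099 - 5068) - 5)*36609 = (-20167 - 5)*36609 = -20172*36609 = -738476748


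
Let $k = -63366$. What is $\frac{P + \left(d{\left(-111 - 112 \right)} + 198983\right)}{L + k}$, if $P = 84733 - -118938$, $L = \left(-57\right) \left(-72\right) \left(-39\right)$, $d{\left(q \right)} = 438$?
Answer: $- \frac{67182}{37237} \approx -1.8042$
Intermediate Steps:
$L = -160056$ ($L = 4104 \left(-39\right) = -160056$)
$P = 203671$ ($P = 84733 + 118938 = 203671$)
$\frac{P + \left(d{\left(-111 - 112 \right)} + 198983\right)}{L + k} = \frac{203671 + \left(438 + 198983\right)}{-160056 - 63366} = \frac{203671 + 199421}{-223422} = 403092 \left(- \frac{1}{223422}\right) = - \frac{67182}{37237}$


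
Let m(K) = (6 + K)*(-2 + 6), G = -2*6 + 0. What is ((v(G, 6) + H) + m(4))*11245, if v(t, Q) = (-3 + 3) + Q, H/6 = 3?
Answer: 719680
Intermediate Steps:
H = 18 (H = 6*3 = 18)
G = -12 (G = -12 + 0 = -12)
v(t, Q) = Q (v(t, Q) = 0 + Q = Q)
m(K) = 24 + 4*K (m(K) = (6 + K)*4 = 24 + 4*K)
((v(G, 6) + H) + m(4))*11245 = ((6 + 18) + (24 + 4*4))*11245 = (24 + (24 + 16))*11245 = (24 + 40)*11245 = 64*11245 = 719680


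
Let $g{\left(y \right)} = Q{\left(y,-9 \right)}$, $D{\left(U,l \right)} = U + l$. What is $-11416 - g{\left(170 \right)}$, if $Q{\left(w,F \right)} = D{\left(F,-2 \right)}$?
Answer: $-11405$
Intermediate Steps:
$Q{\left(w,F \right)} = -2 + F$ ($Q{\left(w,F \right)} = F - 2 = -2 + F$)
$g{\left(y \right)} = -11$ ($g{\left(y \right)} = -2 - 9 = -11$)
$-11416 - g{\left(170 \right)} = -11416 - -11 = -11416 + 11 = -11405$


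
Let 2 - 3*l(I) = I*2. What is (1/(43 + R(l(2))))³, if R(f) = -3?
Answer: 1/64000 ≈ 1.5625e-5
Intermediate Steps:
l(I) = ⅔ - 2*I/3 (l(I) = ⅔ - I*2/3 = ⅔ - 2*I/3)
(1/(43 + R(l(2))))³ = (1/(43 - 3))³ = (1/40)³ = 1/64000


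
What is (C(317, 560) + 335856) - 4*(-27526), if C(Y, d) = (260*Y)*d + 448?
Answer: 46601608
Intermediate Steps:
C(Y, d) = 448 + 260*Y*d (C(Y, d) = 260*Y*d + 448 = 448 + 260*Y*d)
(C(317, 560) + 335856) - 4*(-27526) = ((448 + 260*317*560) + 335856) - 4*(-27526) = ((448 + 46155200) + 335856) + 110104 = (46155648 + 335856) + 110104 = 46491504 + 110104 = 46601608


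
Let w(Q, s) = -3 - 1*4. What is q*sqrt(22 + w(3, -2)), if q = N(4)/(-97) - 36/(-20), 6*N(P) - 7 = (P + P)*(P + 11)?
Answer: 4603*sqrt(15)/2910 ≈ 6.1262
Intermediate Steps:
w(Q, s) = -7 (w(Q, s) = -3 - 4 = -7)
N(P) = 7/6 + P*(11 + P)/3 (N(P) = 7/6 + ((P + P)*(P + 11))/6 = 7/6 + ((2*P)*(11 + P))/6 = 7/6 + (2*P*(11 + P))/6 = 7/6 + P*(11 + P)/3)
q = 4603/2910 (q = (7/6 + (1/3)*4**2 + (11/3)*4)/(-97) - 36/(-20) = (7/6 + (1/3)*16 + 44/3)*(-1/97) - 36*(-1/20) = (7/6 + 16/3 + 44/3)*(-1/97) + 9/5 = (127/6)*(-1/97) + 9/5 = -127/582 + 9/5 = 4603/2910 ≈ 1.5818)
q*sqrt(22 + w(3, -2)) = 4603*sqrt(22 - 7)/2910 = 4603*sqrt(15)/2910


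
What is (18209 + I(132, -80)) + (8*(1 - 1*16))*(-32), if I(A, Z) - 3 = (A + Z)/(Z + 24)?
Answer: 308715/14 ≈ 22051.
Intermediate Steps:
I(A, Z) = 3 + (A + Z)/(24 + Z) (I(A, Z) = 3 + (A + Z)/(Z + 24) = 3 + (A + Z)/(24 + Z))
(18209 + I(132, -80)) + (8*(1 - 1*16))*(-32) = (18209 + (72 + 132 + 4*(-80))/(24 - 80)) + (8*(1 - 1*16))*(-32) = (18209 + (72 + 132 - 320)/(-56)) + (8*(1 - 16))*(-32) = (18209 - 1/56*(-116)) + (8*(-15))*(-32) = (18209 + 29/14) - 120*(-32) = 254955/14 + 3840 = 308715/14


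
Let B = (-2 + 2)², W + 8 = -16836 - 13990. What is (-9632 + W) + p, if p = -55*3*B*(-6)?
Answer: -40466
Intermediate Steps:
W = -30834 (W = -8 + (-16836 - 13990) = -8 - 30826 = -30834)
B = 0 (B = 0² = 0)
p = 0 (p = -55*3*0*(-6) = -0*(-6) = -55*0 = 0)
(-9632 + W) + p = (-9632 - 30834) + 0 = -40466 + 0 = -40466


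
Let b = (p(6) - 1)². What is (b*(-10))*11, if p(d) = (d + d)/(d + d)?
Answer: 0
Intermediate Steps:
p(d) = 1 (p(d) = (2*d)/((2*d)) = (2*d)*(1/(2*d)) = 1)
b = 0 (b = (1 - 1)² = 0² = 0)
(b*(-10))*11 = (0*(-10))*11 = 0*11 = 0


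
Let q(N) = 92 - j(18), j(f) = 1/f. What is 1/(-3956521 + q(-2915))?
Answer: -18/71215723 ≈ -2.5275e-7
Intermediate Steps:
q(N) = 1655/18 (q(N) = 92 - 1/18 = 1655/18)
1/(-3956521 + q(-2915)) = 1/(-3956521 + 1655/18) = 1/(-71215723/18) = -18/71215723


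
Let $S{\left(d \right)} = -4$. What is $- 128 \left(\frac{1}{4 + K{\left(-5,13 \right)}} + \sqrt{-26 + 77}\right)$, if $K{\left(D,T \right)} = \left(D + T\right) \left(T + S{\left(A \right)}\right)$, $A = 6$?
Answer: $- \frac{32}{19} - 128 \sqrt{51} \approx -915.79$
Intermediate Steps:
$K{\left(D,T \right)} = \left(-4 + T\right) \left(D + T\right)$ ($K{\left(D,T \right)} = \left(D + T\right) \left(T - 4\right) = \left(D + T\right) \left(-4 + T\right) = \left(-4 + T\right) \left(D + T\right)$)
$- 128 \left(\frac{1}{4 + K{\left(-5,13 \right)}} + \sqrt{-26 + 77}\right) = - 128 \left(\frac{1}{4 - \left(97 - 169\right)} + \sqrt{-26 + 77}\right) = - 128 \left(\frac{1}{4 + \left(169 + 20 - 52 - 65\right)} + \sqrt{51}\right) = - 128 \left(\frac{1}{4 + 72} + \sqrt{51}\right) = - 128 \left(\frac{1}{76} + \sqrt{51}\right) = - \frac{32}{19} - 128 \sqrt{51}$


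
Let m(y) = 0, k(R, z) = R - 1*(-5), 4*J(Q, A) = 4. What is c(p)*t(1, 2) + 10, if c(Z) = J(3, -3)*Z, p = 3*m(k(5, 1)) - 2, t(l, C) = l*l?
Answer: 8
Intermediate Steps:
t(l, C) = l²
J(Q, A) = 1 (J(Q, A) = (¼)*4 = 1)
k(R, z) = 5 + R (k(R, z) = R + 5 = 5 + R)
p = -2 (p = 3*0 - 2 = 0 - 2 = -2)
c(Z) = Z (c(Z) = 1*Z = Z)
c(p)*t(1, 2) + 10 = -2*1² + 10 = -2*1 + 10 = -2 + 10 = 8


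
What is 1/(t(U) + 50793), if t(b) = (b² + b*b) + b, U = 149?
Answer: 1/95344 ≈ 1.0488e-5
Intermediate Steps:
t(b) = b + 2*b² (t(b) = (b² + b²) + b = 2*b² + b = b + 2*b²)
1/(t(U) + 50793) = 1/(149*(1 + 2*149) + 50793) = 1/(149*(1 + 298) + 50793) = 1/(149*299 + 50793) = 1/(44551 + 50793) = 1/95344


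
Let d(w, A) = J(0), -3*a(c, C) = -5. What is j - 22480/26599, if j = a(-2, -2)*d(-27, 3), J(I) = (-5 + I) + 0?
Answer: -732415/79797 ≈ -9.1785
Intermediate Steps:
a(c, C) = 5/3 (a(c, C) = -1/3*(-5) = 5/3)
J(I) = -5 + I
d(w, A) = -5 (d(w, A) = -5 + 0 = -5)
j = -25/3 (j = (5/3)*(-5) = -25/3 ≈ -8.3333)
j - 22480/26599 = -25/3 - 22480/26599 = -732415/79797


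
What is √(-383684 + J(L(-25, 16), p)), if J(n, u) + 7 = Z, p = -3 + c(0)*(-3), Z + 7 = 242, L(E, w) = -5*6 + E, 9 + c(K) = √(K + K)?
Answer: 4*I*√23966 ≈ 619.24*I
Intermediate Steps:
c(K) = -9 + √2*√K (c(K) = -9 + √(K + K) = -9 + √(2*K) = -9 + √2*√K)
L(E, w) = -30 + E
Z = 235 (Z = -7 + 242 = 235)
p = 24 (p = -3 + (-9 + √2*√0)*(-3) = -3 + (-9 + √2*0)*(-3) = -3 + (-9 + 0)*(-3) = -3 - 9*(-3) = -3 + 27 = 24)
J(n, u) = 228 (J(n, u) = -7 + 235 = 228)
√(-383684 + J(L(-25, 16), p)) = √(-383684 + 228) = √(-383456) = 4*I*√23966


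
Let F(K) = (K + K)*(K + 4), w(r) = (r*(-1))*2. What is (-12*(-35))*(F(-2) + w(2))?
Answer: -5040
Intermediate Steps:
w(r) = -2*r (w(r) = -r*2 = -2*r)
F(K) = 2*K*(4 + K) (F(K) = (2*K)*(4 + K) = 2*K*(4 + K))
(-12*(-35))*(F(-2) + w(2)) = (-12*(-35))*(2*(-2)*(4 - 2) - 2*2) = 420*(2*(-2)*2 - 4) = 420*(-8 - 4) = 420*(-12) = -5040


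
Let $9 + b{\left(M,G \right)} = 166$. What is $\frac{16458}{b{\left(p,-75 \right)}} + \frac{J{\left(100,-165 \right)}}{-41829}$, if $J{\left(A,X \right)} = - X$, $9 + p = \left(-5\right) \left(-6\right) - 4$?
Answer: $\frac{229465259}{2189051} \approx 104.82$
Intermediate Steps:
$p = 17$ ($p = -9 - -26 = -9 + \left(30 - 4\right) = -9 + 26 = 17$)
$b{\left(M,G \right)} = 157$ ($b{\left(M,G \right)} = -9 + 166 = 157$)
$\frac{16458}{b{\left(p,-75 \right)}} + \frac{J{\left(100,-165 \right)}}{-41829} = \frac{16458}{157} + \frac{\left(-1\right) \left(-165\right)}{-41829} = 16458 \cdot \frac{1}{157} + 165 \left(- \frac{1}{41829}\right) = \frac{16458}{157} - \frac{55}{13943} = \frac{229465259}{2189051}$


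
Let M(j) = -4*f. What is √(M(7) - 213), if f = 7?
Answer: I*√241 ≈ 15.524*I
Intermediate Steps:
M(j) = -28 (M(j) = -4*7 = -28)
√(M(7) - 213) = √(-28 - 213) = √(-241) = I*√241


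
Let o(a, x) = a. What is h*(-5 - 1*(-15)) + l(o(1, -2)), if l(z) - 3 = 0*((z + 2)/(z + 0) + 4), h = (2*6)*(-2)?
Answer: -237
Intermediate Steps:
h = -24 (h = 12*(-2) = -24)
l(z) = 3 (l(z) = 3 + 0*((z + 2)/(z + 0) + 4) = 3 + 0*((2 + z)/z + 4) = 3 + 0*(4 + (2 + z)/z) = 3 + 0 = 3)
h*(-5 - 1*(-15)) + l(o(1, -2)) = -24*(-5 - 1*(-15)) + 3 = -24*(-5 + 15) + 3 = -24*10 + 3 = -240 + 3 = -237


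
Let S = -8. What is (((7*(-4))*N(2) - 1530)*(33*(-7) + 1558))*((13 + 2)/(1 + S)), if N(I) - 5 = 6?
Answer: 36585390/7 ≈ 5.2265e+6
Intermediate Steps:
N(I) = 11 (N(I) = 5 + 6 = 11)
(((7*(-4))*N(2) - 1530)*(33*(-7) + 1558))*((13 + 2)/(1 + S)) = (((7*(-4))*11 - 1530)*(33*(-7) + 1558))*((13 + 2)/(1 - 8)) = ((-28*11 - 1530)*(-231 + 1558))*(15/(-7)) = ((-308 - 1530)*1327)*(15*(-1/7)) = -1838*1327*(-15/7) = -2439026*(-15/7) = 36585390/7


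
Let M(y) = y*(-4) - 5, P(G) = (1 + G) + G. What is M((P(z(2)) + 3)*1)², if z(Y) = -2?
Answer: 25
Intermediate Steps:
P(G) = 1 + 2*G
M(y) = -5 - 4*y (M(y) = -4*y - 5 = -5 - 4*y)
M((P(z(2)) + 3)*1)² = (-5 - 4*((1 + 2*(-2)) + 3))² = (-5 - 4*((1 - 4) + 3))² = (-5 - 4*(-3 + 3))² = (-5 - 0)² = (-5 - 4*0)² = (-5 + 0)² = (-5)² = 25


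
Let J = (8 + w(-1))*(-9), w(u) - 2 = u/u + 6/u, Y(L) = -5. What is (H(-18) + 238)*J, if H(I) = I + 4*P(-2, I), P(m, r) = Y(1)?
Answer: -9000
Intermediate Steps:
w(u) = 3 + 6/u (w(u) = 2 + (u/u + 6/u) = 2 + (1 + 6/u) = 3 + 6/u)
P(m, r) = -5
H(I) = -20 + I (H(I) = I + 4*(-5) = I - 20 = -20 + I)
J = -45 (J = (8 + (3 + 6/(-1)))*(-9) = (8 + (3 + 6*(-1)))*(-9) = (8 + (3 - 6))*(-9) = (8 - 3)*(-9) = 5*(-9) = -45)
(H(-18) + 238)*J = ((-20 - 18) + 238)*(-45) = (-38 + 238)*(-45) = 200*(-45) = -9000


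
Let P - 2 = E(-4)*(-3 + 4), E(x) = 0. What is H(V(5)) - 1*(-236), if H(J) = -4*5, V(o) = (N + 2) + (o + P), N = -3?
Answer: 216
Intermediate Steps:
P = 2 (P = 2 + 0*(-3 + 4) = 2 + 0*1 = 2 + 0 = 2)
V(o) = 1 + o (V(o) = (-3 + 2) + (o + 2) = -1 + (2 + o) = 1 + o)
H(J) = -20
H(V(5)) - 1*(-236) = -20 - 1*(-236) = -20 + 236 = 216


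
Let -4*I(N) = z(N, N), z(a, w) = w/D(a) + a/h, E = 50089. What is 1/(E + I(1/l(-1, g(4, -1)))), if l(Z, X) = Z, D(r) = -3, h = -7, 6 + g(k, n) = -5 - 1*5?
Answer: 42/2103733 ≈ 1.9965e-5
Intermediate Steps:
g(k, n) = -16 (g(k, n) = -6 + (-5 - 1*5) = -6 + (-5 - 5) = -6 - 10 = -16)
z(a, w) = -w/3 - a/7 (z(a, w) = w/(-3) + a/(-7) = w*(-1/3) + a*(-1/7) = -w/3 - a/7)
I(N) = 5*N/42 (I(N) = -(-N/3 - N/7)/4 = -(-5)*N/42 = 5*N/42)
1/(E + I(1/l(-1, g(4, -1)))) = 1/(50089 + (5/42)/(-1)) = 1/(50089 + (5/42)*(-1)) = 1/(50089 - 5/42) = 1/(2103733/42) = 42/2103733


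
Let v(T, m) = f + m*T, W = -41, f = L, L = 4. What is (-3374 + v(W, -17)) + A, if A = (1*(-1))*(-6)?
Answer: -2667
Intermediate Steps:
f = 4
v(T, m) = 4 + T*m (v(T, m) = 4 + m*T = 4 + T*m)
A = 6 (A = -1*(-6) = 6)
(-3374 + v(W, -17)) + A = (-3374 + (4 - 41*(-17))) + 6 = (-3374 + (4 + 697)) + 6 = (-3374 + 701) + 6 = -2673 + 6 = -2667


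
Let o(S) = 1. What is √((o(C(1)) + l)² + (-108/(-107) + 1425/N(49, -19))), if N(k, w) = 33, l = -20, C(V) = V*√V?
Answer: 3*√62369230/1177 ≈ 20.129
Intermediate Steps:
C(V) = V^(3/2)
√((o(C(1)) + l)² + (-108/(-107) + 1425/N(49, -19))) = √((1 - 20)² + (-108/(-107) + 1425/33)) = √((-19)² + (-108*(-1/107) + 1425*(1/33))) = √(361 + (108/107 + 475/11)) = √(361 + 52013/1177) = √(476910/1177) = 3*√62369230/1177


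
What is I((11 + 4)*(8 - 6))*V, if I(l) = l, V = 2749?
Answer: 82470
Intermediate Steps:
I((11 + 4)*(8 - 6))*V = ((11 + 4)*(8 - 6))*2749 = (15*2)*2749 = 30*2749 = 82470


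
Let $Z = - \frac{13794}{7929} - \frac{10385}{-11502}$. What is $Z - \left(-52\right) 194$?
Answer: $\frac{102215867509}{10133262} \approx 10087.0$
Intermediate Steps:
$Z = - \frac{8479547}{10133262}$ ($Z = \left(-13794\right) \frac{1}{7929} - - \frac{10385}{11502} = - \frac{4598}{2643} + \frac{10385}{11502} = - \frac{8479547}{10133262} \approx -0.8368$)
$Z - \left(-52\right) 194 = - \frac{8479547}{10133262} - \left(-52\right) 194 = - \frac{8479547}{10133262} - -10088 = - \frac{8479547}{10133262} + 10088 = \frac{102215867509}{10133262}$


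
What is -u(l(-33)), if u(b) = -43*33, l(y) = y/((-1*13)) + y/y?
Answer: 1419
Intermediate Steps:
l(y) = 1 - y/13 (l(y) = y/(-13) + 1 = y*(-1/13) + 1 = -y/13 + 1 = 1 - y/13)
u(b) = -1419
-u(l(-33)) = -1*(-1419) = 1419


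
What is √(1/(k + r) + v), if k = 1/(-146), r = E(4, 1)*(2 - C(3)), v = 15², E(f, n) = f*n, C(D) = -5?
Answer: 11*√31065287/4087 ≈ 15.001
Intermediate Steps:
v = 225
r = 28 (r = (4*1)*(2 - 1*(-5)) = 4*(2 + 5) = 4*7 = 28)
k = -1/146 ≈ -0.0068493
√(1/(k + r) + v) = √(1/(-1/146 + 28) + 225) = √(1/(4087/146) + 225) = √(146/4087 + 225) = √(919721/4087) = 11*√31065287/4087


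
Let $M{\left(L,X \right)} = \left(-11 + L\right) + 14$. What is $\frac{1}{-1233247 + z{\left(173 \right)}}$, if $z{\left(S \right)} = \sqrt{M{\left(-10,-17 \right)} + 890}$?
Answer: $- \frac{1233247}{1520898162126} - \frac{\sqrt{883}}{1520898162126} \approx -8.1089 \cdot 10^{-7}$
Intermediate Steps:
$M{\left(L,X \right)} = 3 + L$
$z{\left(S \right)} = \sqrt{883}$ ($z{\left(S \right)} = \sqrt{\left(3 - 10\right) + 890} = \sqrt{-7 + 890} = \sqrt{883}$)
$\frac{1}{-1233247 + z{\left(173 \right)}} = \frac{1}{-1233247 + \sqrt{883}}$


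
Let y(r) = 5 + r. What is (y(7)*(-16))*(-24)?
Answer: 4608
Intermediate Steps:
(y(7)*(-16))*(-24) = ((5 + 7)*(-16))*(-24) = (12*(-16))*(-24) = -192*(-24) = 4608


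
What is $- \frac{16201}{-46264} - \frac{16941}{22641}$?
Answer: $- \frac{138983861}{349154408} \approx -0.39806$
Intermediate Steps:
$- \frac{16201}{-46264} - \frac{16941}{22641} = \left(-16201\right) \left(- \frac{1}{46264}\right) - \frac{5647}{7547} = \frac{16201}{46264} - \frac{5647}{7547} = - \frac{138983861}{349154408}$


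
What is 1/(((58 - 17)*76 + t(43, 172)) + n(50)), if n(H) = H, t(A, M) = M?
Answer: 1/3338 ≈ 0.00029958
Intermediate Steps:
1/(((58 - 17)*76 + t(43, 172)) + n(50)) = 1/(((58 - 17)*76 + 172) + 50) = 1/((41*76 + 172) + 50) = 1/((3116 + 172) + 50) = 1/(3288 + 50) = 1/3338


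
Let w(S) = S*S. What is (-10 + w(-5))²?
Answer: 225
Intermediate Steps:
w(S) = S²
(-10 + w(-5))² = (-10 + (-5)²)² = (-10 + 25)² = 15² = 225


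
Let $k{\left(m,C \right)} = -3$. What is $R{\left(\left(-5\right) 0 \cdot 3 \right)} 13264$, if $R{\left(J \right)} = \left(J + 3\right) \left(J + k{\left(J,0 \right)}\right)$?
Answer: $-119376$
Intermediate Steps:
$R{\left(J \right)} = \left(-3 + J\right) \left(3 + J\right)$ ($R{\left(J \right)} = \left(J + 3\right) \left(J - 3\right) = \left(3 + J\right) \left(-3 + J\right) = \left(-3 + J\right) \left(3 + J\right)$)
$R{\left(\left(-5\right) 0 \cdot 3 \right)} 13264 = \left(-9 + \left(\left(-5\right) 0 \cdot 3\right)^{2}\right) 13264 = \left(-9 + \left(0 \cdot 3\right)^{2}\right) 13264 = \left(-9 + 0^{2}\right) 13264 = \left(-9 + 0\right) 13264 = \left(-9\right) 13264 = -119376$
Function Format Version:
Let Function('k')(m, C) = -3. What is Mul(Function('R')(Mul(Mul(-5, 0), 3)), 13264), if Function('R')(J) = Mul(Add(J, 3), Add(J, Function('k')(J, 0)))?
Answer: -119376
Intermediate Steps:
Function('R')(J) = Mul(Add(-3, J), Add(3, J)) (Function('R')(J) = Mul(Add(J, 3), Add(J, -3)) = Mul(Add(3, J), Add(-3, J)) = Mul(Add(-3, J), Add(3, J)))
Mul(Function('R')(Mul(Mul(-5, 0), 3)), 13264) = Mul(Add(-9, Pow(Mul(Mul(-5, 0), 3), 2)), 13264) = Mul(Add(-9, Pow(Mul(0, 3), 2)), 13264) = Mul(Add(-9, Pow(0, 2)), 13264) = Mul(Add(-9, 0), 13264) = Mul(-9, 13264) = -119376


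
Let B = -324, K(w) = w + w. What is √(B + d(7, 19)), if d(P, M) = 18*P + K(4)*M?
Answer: I*√46 ≈ 6.7823*I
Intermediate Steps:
K(w) = 2*w
d(P, M) = 8*M + 18*P (d(P, M) = 18*P + (2*4)*M = 18*P + 8*M = 8*M + 18*P)
√(B + d(7, 19)) = √(-324 + (8*19 + 18*7)) = √(-324 + (152 + 126)) = √(-324 + 278) = √(-46) = I*√46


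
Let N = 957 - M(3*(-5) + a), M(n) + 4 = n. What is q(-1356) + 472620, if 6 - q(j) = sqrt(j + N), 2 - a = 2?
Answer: 472626 - 2*I*sqrt(95) ≈ 4.7263e+5 - 19.494*I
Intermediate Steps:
a = 0 (a = 2 - 1*2 = 2 - 2 = 0)
M(n) = -4 + n
N = 976 (N = 957 - (-4 + (3*(-5) + 0)) = 957 - (-4 + (-15 + 0)) = 957 - (-4 - 15) = 957 - 1*(-19) = 957 + 19 = 976)
q(j) = 6 - sqrt(976 + j) (q(j) = 6 - sqrt(j + 976) = 6 - sqrt(976 + j))
q(-1356) + 472620 = (6 - sqrt(976 - 1356)) + 472620 = (6 - sqrt(-380)) + 472620 = (6 - 2*I*sqrt(95)) + 472620 = 472626 - 2*I*sqrt(95)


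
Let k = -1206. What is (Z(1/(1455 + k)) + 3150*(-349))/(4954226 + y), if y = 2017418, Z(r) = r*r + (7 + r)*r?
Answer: -68160797605/432248899644 ≈ -0.15769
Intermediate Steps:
Z(r) = r² + r*(7 + r)
(Z(1/(1455 + k)) + 3150*(-349))/(4954226 + y) = ((7 + 2/(1455 - 1206))/(1455 - 1206) + 3150*(-349))/(4954226 + 2017418) = ((7 + 2/249)/249 - 1099350)/6971644 = ((7 + 2*(1/249))/249 - 1099350)*(1/6971644) = ((7 + 2/249)/249 - 1099350)*(1/6971644) = ((1/249)*(1745/249) - 1099350)*(1/6971644) = (1745/62001 - 1099350)*(1/6971644) = -68160797605/62001*1/6971644 = -68160797605/432248899644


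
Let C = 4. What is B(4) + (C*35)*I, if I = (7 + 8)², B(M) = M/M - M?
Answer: 31497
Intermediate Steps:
B(M) = 1 - M
I = 225 (I = 15² = 225)
B(4) + (C*35)*I = (1 - 1*4) + (4*35)*225 = (1 - 4) + 140*225 = -3 + 31500 = 31497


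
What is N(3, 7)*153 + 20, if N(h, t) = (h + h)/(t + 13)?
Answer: 659/10 ≈ 65.900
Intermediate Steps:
N(h, t) = 2*h/(13 + t) (N(h, t) = (2*h)/(13 + t) = 2*h/(13 + t))
N(3, 7)*153 + 20 = (2*3/(13 + 7))*153 + 20 = (2*3/20)*153 + 20 = (2*3*(1/20))*153 + 20 = (3/10)*153 + 20 = 459/10 + 20 = 659/10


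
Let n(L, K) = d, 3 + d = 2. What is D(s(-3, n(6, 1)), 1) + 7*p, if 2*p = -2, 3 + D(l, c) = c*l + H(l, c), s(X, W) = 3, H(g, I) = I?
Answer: -6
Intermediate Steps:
d = -1 (d = -3 + 2 = -1)
n(L, K) = -1
D(l, c) = -3 + c + c*l (D(l, c) = -3 + (c*l + c) = -3 + (c + c*l) = -3 + c + c*l)
p = -1 (p = (1/2)*(-2) = -1)
D(s(-3, n(6, 1)), 1) + 7*p = (-3 + 1 + 1*3) + 7*(-1) = (-3 + 1 + 3) - 7 = 1 - 7 = -6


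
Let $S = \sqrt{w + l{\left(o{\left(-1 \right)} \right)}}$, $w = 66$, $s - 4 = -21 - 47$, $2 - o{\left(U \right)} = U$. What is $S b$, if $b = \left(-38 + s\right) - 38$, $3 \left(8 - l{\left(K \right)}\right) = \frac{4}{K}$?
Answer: $- \frac{140 \sqrt{662}}{3} \approx -1200.7$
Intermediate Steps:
$o{\left(U \right)} = 2 - U$
$s = -64$ ($s = 4 - 68 = -64$)
$l{\left(K \right)} = 8 - \frac{4}{3 K}$ ($l{\left(K \right)} = 8 - \frac{4 \frac{1}{K}}{3} = 8 - \frac{4}{3 K}$)
$b = -140$ ($b = \left(-38 - 64\right) - 38 = -102 - 38 = -140$)
$S = \frac{\sqrt{662}}{3}$ ($S = \sqrt{66 + \left(8 - \frac{4}{3 \left(2 - -1\right)}\right)} = \sqrt{66 + \left(8 - \frac{4}{3 \left(2 + 1\right)}\right)} = \sqrt{66 + \left(8 - \frac{4}{3 \cdot 3}\right)} = \sqrt{66 + \left(8 - \frac{4}{9}\right)} = \sqrt{66 + \frac{68}{9}} = \sqrt{\frac{662}{9}} = \frac{\sqrt{662}}{3} \approx 8.5764$)
$S b = \frac{\sqrt{662}}{3} \left(-140\right) = - \frac{140 \sqrt{662}}{3}$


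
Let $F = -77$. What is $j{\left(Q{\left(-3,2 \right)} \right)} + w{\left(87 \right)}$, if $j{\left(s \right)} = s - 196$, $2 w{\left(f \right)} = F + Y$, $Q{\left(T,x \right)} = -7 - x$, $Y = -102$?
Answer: $- \frac{589}{2} \approx -294.5$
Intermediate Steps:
$w{\left(f \right)} = - \frac{179}{2}$ ($w{\left(f \right)} = \frac{-77 - 102}{2} = \frac{1}{2} \left(-179\right) = - \frac{179}{2}$)
$j{\left(s \right)} = -196 + s$
$j{\left(Q{\left(-3,2 \right)} \right)} + w{\left(87 \right)} = \left(-196 - 9\right) - \frac{179}{2} = -205 - \frac{179}{2} = - \frac{589}{2}$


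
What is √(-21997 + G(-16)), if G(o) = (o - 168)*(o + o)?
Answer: I*√16109 ≈ 126.92*I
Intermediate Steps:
G(o) = 2*o*(-168 + o) (G(o) = (-168 + o)*(2*o) = 2*o*(-168 + o))
√(-21997 + G(-16)) = √(-21997 + 2*(-16)*(-168 - 16)) = √(-21997 + 2*(-16)*(-184)) = √(-21997 + 5888) = √(-16109) = I*√16109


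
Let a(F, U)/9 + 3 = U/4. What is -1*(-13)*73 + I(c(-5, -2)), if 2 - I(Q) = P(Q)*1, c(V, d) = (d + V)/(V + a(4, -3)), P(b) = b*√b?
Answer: 951 - 56*√1085/24025 ≈ 950.92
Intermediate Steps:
a(F, U) = -27 + 9*U/4 (a(F, U) = -27 + 9*(U/4) = -27 + 9*U/4)
P(b) = b^(3/2)
c(V, d) = (V + d)/(-135/4 + V) (c(V, d) = (d + V)/(V + (-27 + (9/4)*(-3))) = (V + d)/(V + (-27 - 27/4)) = (V + d)/(V - 135/4) = (V + d)/(-135/4 + V))
I(Q) = 2 - Q^(3/2)
-1*(-13)*73 + I(c(-5, -2)) = -1*(-13)*73 + (2 - (4*(-5 - 2)/(-135 + 4*(-5)))^(3/2)) = 13*73 + (2 - (4*(-7)/(-135 - 20))^(3/2)) = 949 + (2 - (4*(-7)/(-155))^(3/2)) = 949 + (2 - (4*(-1/155)*(-7))^(3/2)) = 949 + (2 - (28/155)^(3/2)) = 949 + (2 - 56*√1085/24025) = 951 - 56*√1085/24025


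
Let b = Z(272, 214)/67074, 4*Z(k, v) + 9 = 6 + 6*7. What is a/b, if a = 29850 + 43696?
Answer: 6577365872/13 ≈ 5.0595e+8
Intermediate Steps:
a = 73546
Z(k, v) = 39/4 (Z(k, v) = -9/4 + (6 + 6*7)/4 = -9/4 + (6 + 42)/4 = -9/4 + (¼)*48 = -9/4 + 12 = 39/4)
b = 13/89432 (b = (39/4)/67074 = (39/4)*(1/67074) = 13/89432 ≈ 0.00014536)
a/b = 73546/(13/89432) = 73546*(89432/13) = 6577365872/13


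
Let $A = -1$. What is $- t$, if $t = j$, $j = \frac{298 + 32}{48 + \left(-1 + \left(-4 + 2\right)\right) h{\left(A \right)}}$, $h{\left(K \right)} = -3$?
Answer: $- \frac{110}{19} \approx -5.7895$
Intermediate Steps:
$j = \frac{110}{19}$ ($j = \frac{298 + 32}{48 + \left(-1 + \left(-4 + 2\right)\right) \left(-3\right)} = \frac{330}{48 + \left(-1 - 2\right) \left(-3\right)} = \frac{330}{48 - -9} = \frac{330}{48 + 9} = \frac{330}{57} = 330 \cdot \frac{1}{57} = \frac{110}{19} \approx 5.7895$)
$t = \frac{110}{19} \approx 5.7895$
$- t = \left(-1\right) \frac{110}{19} = - \frac{110}{19}$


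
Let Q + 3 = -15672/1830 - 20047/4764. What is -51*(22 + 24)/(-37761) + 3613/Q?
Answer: -66060823914554/288455813281 ≈ -229.02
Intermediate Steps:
Q = -22916963/1453020 (Q = -3 + (-15672/1830 - 20047/4764) = -3 + (-15672*1/1830 - 20047*1/4764) = -3 + (-2612/305 - 20047/4764) = -3 - 18557903/1453020 = -22916963/1453020 ≈ -15.772)
-51*(22 + 24)/(-37761) + 3613/Q = -51*(22 + 24)/(-37761) + 3613/(-22916963/1453020) = -51*46*(-1/37761) + 3613*(-1453020/22916963) = -2346*(-1/37761) - 5249761260/22916963 = 782/12587 - 5249761260/22916963 = -66060823914554/288455813281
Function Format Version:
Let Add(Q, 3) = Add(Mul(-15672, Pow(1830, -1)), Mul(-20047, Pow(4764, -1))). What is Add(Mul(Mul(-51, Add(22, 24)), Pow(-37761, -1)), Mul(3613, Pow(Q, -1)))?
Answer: Rational(-66060823914554, 288455813281) ≈ -229.02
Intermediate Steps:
Q = Rational(-22916963, 1453020) (Q = Add(-3, Add(Mul(-15672, Pow(1830, -1)), Mul(-20047, Pow(4764, -1)))) = Add(-3, Add(Mul(-15672, Rational(1, 1830)), Mul(-20047, Rational(1, 4764)))) = Add(-3, Add(Rational(-2612, 305), Rational(-20047, 4764))) = Add(-3, Rational(-18557903, 1453020)) = Rational(-22916963, 1453020) ≈ -15.772)
Add(Mul(Mul(-51, Add(22, 24)), Pow(-37761, -1)), Mul(3613, Pow(Q, -1))) = Add(Mul(Mul(-51, Add(22, 24)), Pow(-37761, -1)), Mul(3613, Pow(Rational(-22916963, 1453020), -1))) = Add(Mul(Mul(-51, 46), Rational(-1, 37761)), Mul(3613, Rational(-1453020, 22916963))) = Add(Mul(-2346, Rational(-1, 37761)), Rational(-5249761260, 22916963)) = Add(Rational(782, 12587), Rational(-5249761260, 22916963)) = Rational(-66060823914554, 288455813281)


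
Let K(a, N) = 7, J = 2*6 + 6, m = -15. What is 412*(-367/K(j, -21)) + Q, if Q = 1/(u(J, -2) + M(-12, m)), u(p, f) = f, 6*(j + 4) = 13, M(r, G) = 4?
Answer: -302401/14 ≈ -21600.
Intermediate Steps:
J = 18 (J = 12 + 6 = 18)
j = -11/6 (j = -4 + (⅙)*13 = -4 + 13/6 = -11/6 ≈ -1.8333)
Q = ½ (Q = 1/(-2 + 4) = 1/2 = ½ ≈ 0.50000)
412*(-367/K(j, -21)) + Q = 412*(-367/7) + ½ = -151204/7 + ½ = -302401/14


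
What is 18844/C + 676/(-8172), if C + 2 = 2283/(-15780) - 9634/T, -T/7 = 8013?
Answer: -11358582856795259/1189205234433 ≈ -9551.4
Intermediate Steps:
T = -56091 (T = -7*8013 = -56091)
C = -582087731/295038660 (C = -2 + (2283/(-15780) - 9634/(-56091)) = -2 + (2283*(-1/15780) - 9634*(-1/56091)) = -2 + (-761/5260 + 9634/56091) = -2 + 7989589/295038660 = -582087731/295038660 ≈ -1.9729)
18844/C + 676/(-8172) = 18844/(-582087731/295038660) + 676/(-8172) = 18844*(-295038660/582087731) + 676*(-1/8172) = -5559708509040/582087731 - 169/2043 = -11358582856795259/1189205234433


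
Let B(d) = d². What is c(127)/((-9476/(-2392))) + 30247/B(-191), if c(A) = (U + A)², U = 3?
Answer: 16032866841/3757543 ≈ 4266.9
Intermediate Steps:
c(A) = (3 + A)²
c(127)/((-9476/(-2392))) + 30247/B(-191) = (3 + 127)²/((-9476/(-2392))) + 30247/((-191)²) = 130²/((-9476*(-1/2392))) + 30247/36481 = 16900/(103/26) + 30247*(1/36481) = 16900*(26/103) + 30247/36481 = 439400/103 + 30247/36481 = 16032866841/3757543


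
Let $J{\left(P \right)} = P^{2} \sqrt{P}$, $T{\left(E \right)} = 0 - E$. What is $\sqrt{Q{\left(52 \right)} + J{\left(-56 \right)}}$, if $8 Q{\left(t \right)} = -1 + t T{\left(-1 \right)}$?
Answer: $\frac{\sqrt{102 + 100352 i \sqrt{14}}}{4} \approx 108.34 + 108.31 i$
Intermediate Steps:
$T{\left(E \right)} = - E$
$Q{\left(t \right)} = - \frac{1}{8} + \frac{t}{8}$ ($Q{\left(t \right)} = \frac{-1 + t \left(\left(-1\right) \left(-1\right)\right)}{8} = \frac{-1 + t 1}{8} = \frac{-1 + t}{8} = - \frac{1}{8} + \frac{t}{8}$)
$J{\left(P \right)} = P^{\frac{5}{2}}$
$\sqrt{Q{\left(52 \right)} + J{\left(-56 \right)}} = \sqrt{\left(- \frac{1}{8} + \frac{1}{8} \cdot 52\right) + \left(-56\right)^{\frac{5}{2}}} = \sqrt{\left(- \frac{1}{8} + \frac{13}{2}\right) + 6272 i \sqrt{14}} = \sqrt{\frac{51}{8} + 6272 i \sqrt{14}}$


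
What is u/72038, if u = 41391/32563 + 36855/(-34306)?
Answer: 219850281/80474102054564 ≈ 2.7319e-6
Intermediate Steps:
u = 219850281/1117106278 (u = 41391*(1/32563) + 36855*(-1/34306) = 41391/32563 - 36855/34306 = 219850281/1117106278 ≈ 0.19680)
u/72038 = (219850281/1117106278)/72038 = (219850281/1117106278)*(1/72038) = 219850281/80474102054564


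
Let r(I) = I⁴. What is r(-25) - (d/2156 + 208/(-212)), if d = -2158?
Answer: 22318081993/57134 ≈ 3.9063e+5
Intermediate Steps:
r(-25) - (d/2156 + 208/(-212)) = (-25)⁴ - (-2158/2156 + 208/(-212)) = 390625 - (-2158*1/2156 + 208*(-1/212)) = 390625 - (-1079/1078 - 52/53) = 390625 - 1*(-113243/57134) = 390625 + 113243/57134 = 22318081993/57134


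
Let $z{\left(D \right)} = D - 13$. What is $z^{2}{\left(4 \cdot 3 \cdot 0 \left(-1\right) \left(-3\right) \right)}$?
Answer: $169$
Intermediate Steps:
$z{\left(D \right)} = -13 + D$
$z^{2}{\left(4 \cdot 3 \cdot 0 \left(-1\right) \left(-3\right) \right)} = \left(-13 + 4 \cdot 3 \cdot 0 \left(-1\right) \left(-3\right)\right)^{2} = \left(-13 + 4 \cdot 0 \left(-1\right) \left(-3\right)\right)^{2} = \left(-13 + 4 \cdot 0 \left(-3\right)\right)^{2} = \left(-13 + 0 \left(-3\right)\right)^{2} = \left(-13 + 0\right)^{2} = \left(-13\right)^{2} = 169$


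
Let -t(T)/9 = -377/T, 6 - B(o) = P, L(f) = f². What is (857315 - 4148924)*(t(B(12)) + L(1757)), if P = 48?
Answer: -142255292995995/14 ≈ -1.0161e+13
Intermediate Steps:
B(o) = -42 (B(o) = 6 - 1*48 = 6 - 48 = -42)
t(T) = 3393/T (t(T) = -(-3393)/T = 3393/T)
(857315 - 4148924)*(t(B(12)) + L(1757)) = (857315 - 4148924)*(3393/(-42) + 1757²) = -3291609*(3393*(-1/42) + 3087049) = -3291609*(-1131/14 + 3087049) = -3291609*43217555/14 = -142255292995995/14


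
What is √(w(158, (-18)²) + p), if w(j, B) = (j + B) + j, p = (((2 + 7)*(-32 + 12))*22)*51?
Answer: 2*I*√50330 ≈ 448.69*I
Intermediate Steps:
p = -201960 (p = ((9*(-20))*22)*51 = -180*22*51 = -3960*51 = -201960)
w(j, B) = B + 2*j (w(j, B) = (B + j) + j = B + 2*j)
√(w(158, (-18)²) + p) = √(((-18)² + 2*158) - 201960) = √((324 + 316) - 201960) = √(640 - 201960) = √(-201320) = 2*I*√50330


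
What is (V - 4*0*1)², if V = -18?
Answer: 324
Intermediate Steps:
(V - 4*0*1)² = (-18 - 4*0*1)² = (-18 + 0*1)² = (-18 + 0)² = (-18)² = 324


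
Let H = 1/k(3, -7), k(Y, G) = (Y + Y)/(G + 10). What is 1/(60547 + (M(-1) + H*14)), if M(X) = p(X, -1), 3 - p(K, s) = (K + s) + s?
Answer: 1/60560 ≈ 1.6513e-5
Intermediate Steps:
k(Y, G) = 2*Y/(10 + G) (k(Y, G) = (2*Y)/(10 + G) = 2*Y/(10 + G))
p(K, s) = 3 - K - 2*s (p(K, s) = 3 - ((K + s) + s) = 3 - (K + 2*s) = 3 + (-K - 2*s) = 3 - K - 2*s)
M(X) = 5 - X (M(X) = 3 - X - 2*(-1) = 3 - X + 2 = 5 - X)
H = ½ (H = 1/(2*3/(10 - 7)) = 1/(2*3/3) = 1/(2*3*(⅓)) = 1/2 = ½ ≈ 0.50000)
1/(60547 + (M(-1) + H*14)) = 1/(60547 + ((5 - 1*(-1)) + (½)*14)) = 1/(60547 + ((5 + 1) + 7)) = 1/(60547 + (6 + 7)) = 1/(60547 + 13) = 1/60560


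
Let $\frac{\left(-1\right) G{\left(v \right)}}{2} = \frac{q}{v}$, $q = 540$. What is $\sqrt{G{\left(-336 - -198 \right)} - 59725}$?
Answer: $\frac{i \sqrt{31590385}}{23} \approx 244.37 i$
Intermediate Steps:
$G{\left(v \right)} = - \frac{1080}{v}$ ($G{\left(v \right)} = - 2 \frac{540}{v} = - \frac{1080}{v}$)
$\sqrt{G{\left(-336 - -198 \right)} - 59725} = \sqrt{- \frac{1080}{-336 - -198} - 59725} = \sqrt{- \frac{1080}{-336 + 198} - 59725} = \sqrt{- \frac{1080}{-138} - 59725} = \sqrt{\left(-1080\right) \left(- \frac{1}{138}\right) - 59725} = \sqrt{\frac{180}{23} - 59725} = \sqrt{- \frac{1373495}{23}} = \frac{i \sqrt{31590385}}{23}$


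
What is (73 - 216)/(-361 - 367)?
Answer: 11/56 ≈ 0.19643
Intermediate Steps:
(73 - 216)/(-361 - 367) = -143/(-728) = -143*(-1/728) = 11/56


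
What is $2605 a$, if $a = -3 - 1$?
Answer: $-10420$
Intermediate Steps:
$a = -4$
$2605 a = 2605 \left(-4\right) = -10420$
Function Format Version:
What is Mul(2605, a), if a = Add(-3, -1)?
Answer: -10420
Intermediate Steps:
a = -4
Mul(2605, a) = Mul(2605, -4) = -10420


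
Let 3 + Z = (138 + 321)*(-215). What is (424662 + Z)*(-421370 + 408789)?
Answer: -4101078894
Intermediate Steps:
Z = -98688 (Z = -3 + (138 + 321)*(-215) = -3 + 459*(-215) = -3 - 98685 = -98688)
(424662 + Z)*(-421370 + 408789) = (424662 - 98688)*(-421370 + 408789) = 325974*(-12581) = -4101078894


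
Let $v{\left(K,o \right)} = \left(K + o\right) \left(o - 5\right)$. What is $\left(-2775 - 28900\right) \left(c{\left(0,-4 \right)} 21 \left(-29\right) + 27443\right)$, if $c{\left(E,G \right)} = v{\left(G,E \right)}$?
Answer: $-483455525$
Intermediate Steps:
$v{\left(K,o \right)} = \left(-5 + o\right) \left(K + o\right)$ ($v{\left(K,o \right)} = \left(K + o\right) \left(-5 + o\right) = \left(-5 + o\right) \left(K + o\right)$)
$c{\left(E,G \right)} = E^{2} - 5 E - 5 G + E G$ ($c{\left(E,G \right)} = E^{2} - 5 G - 5 E + G E = E^{2} - 5 G - 5 E + E G = E^{2} - 5 E - 5 G + E G$)
$\left(-2775 - 28900\right) \left(c{\left(0,-4 \right)} 21 \left(-29\right) + 27443\right) = \left(-2775 - 28900\right) \left(\left(0^{2} - 0 - -20 + 0 \left(-4\right)\right) 21 \left(-29\right) + 27443\right) = - 31675 \left(\left(0 + 0 + 20 + 0\right) 21 \left(-29\right) + 27443\right) = - 31675 \left(20 \cdot 21 \left(-29\right) + 27443\right) = - 31675 \left(420 \left(-29\right) + 27443\right) = - 31675 \left(-12180 + 27443\right) = \left(-31675\right) 15263 = -483455525$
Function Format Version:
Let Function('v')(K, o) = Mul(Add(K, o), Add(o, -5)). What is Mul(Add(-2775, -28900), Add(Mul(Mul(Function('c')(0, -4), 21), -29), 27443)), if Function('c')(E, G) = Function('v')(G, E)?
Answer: -483455525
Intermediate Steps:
Function('v')(K, o) = Mul(Add(-5, o), Add(K, o)) (Function('v')(K, o) = Mul(Add(K, o), Add(-5, o)) = Mul(Add(-5, o), Add(K, o)))
Function('c')(E, G) = Add(Pow(E, 2), Mul(-5, E), Mul(-5, G), Mul(E, G)) (Function('c')(E, G) = Add(Pow(E, 2), Mul(-5, G), Mul(-5, E), Mul(G, E)) = Add(Pow(E, 2), Mul(-5, G), Mul(-5, E), Mul(E, G)) = Add(Pow(E, 2), Mul(-5, E), Mul(-5, G), Mul(E, G)))
Mul(Add(-2775, -28900), Add(Mul(Mul(Function('c')(0, -4), 21), -29), 27443)) = Mul(Add(-2775, -28900), Add(Mul(Mul(Add(Pow(0, 2), Mul(-5, 0), Mul(-5, -4), Mul(0, -4)), 21), -29), 27443)) = Mul(-31675, Add(Mul(Mul(Add(0, 0, 20, 0), 21), -29), 27443)) = Mul(-31675, Add(Mul(Mul(20, 21), -29), 27443)) = Mul(-31675, Add(Mul(420, -29), 27443)) = Mul(-31675, Add(-12180, 27443)) = Mul(-31675, 15263) = -483455525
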